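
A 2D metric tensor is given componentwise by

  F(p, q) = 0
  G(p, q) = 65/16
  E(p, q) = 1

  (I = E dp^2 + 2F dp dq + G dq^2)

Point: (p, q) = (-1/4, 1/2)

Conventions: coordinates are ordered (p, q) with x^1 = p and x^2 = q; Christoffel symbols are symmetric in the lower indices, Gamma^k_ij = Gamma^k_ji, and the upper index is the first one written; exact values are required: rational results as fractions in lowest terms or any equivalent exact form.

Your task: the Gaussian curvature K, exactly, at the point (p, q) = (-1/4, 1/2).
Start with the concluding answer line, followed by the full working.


Answer: K = 0

E = 1, F = 0, G = 65/16, EG - F^2 = 65/16 at the point
E_p = 0, E_q = 0, F_p = 0, F_q = 0, G_p = 0, G_q = 0
E_qq = 0, F_pq = 0, G_pp = 0
Apply the Brioschi formula K = (det M1 - det M2)/(EG - F^2)^2 over the derivative matrices of E, F, G.
M1 = [[-E_qq/2 + F_pq - G_pp/2, E_p/2, F_p - E_q/2], [F_q - G_p/2, E, F], [G_q/2, F, G]] = [[0, 0, 0], [0, 1, 0], [0, 0, 65/16]]; det M1 = 0
M2 = [[0, E_q/2, G_p/2], [E_q/2, E, F], [G_p/2, F, G]] = [[0, 0, 0], [0, 1, 0], [0, 0, 65/16]]; det M2 = 0
det M1 - det M2 = 0; K = 0 / (65/16)^2 = 0


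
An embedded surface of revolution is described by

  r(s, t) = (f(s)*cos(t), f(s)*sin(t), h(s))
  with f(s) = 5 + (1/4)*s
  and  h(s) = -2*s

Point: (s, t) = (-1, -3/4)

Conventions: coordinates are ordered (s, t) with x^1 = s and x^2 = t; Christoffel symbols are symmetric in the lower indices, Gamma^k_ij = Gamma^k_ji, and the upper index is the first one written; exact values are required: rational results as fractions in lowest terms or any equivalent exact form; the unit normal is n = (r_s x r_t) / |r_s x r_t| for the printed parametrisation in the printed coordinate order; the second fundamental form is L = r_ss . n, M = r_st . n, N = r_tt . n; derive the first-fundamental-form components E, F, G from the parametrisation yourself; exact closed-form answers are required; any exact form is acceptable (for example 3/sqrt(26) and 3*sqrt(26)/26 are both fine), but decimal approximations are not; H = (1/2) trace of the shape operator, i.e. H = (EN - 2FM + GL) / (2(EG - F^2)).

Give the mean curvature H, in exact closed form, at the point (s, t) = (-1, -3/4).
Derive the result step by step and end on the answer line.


f = 19/4, f' = 1/4, f'' = 0, h' = -2, h'' = 0
E = 65/16, F = 0, G = 361/16; answer radicand W^2 = 65/16
unnormalised second-form numerators: l = 0, m = 0, n = -19/2; L = l/sqrt(65/16), and similarly M = m/sqrt(W^2), N = n/sqrt(W^2)
H = (E*n - 2*F*m + G*l) / (2*(EG - F^2)*sqrt(W^2)); E*n - 2*F*m + G*l = -1235/32, EG - F^2 = 23465/256, so H = (-4/19)/sqrt(65/16)

Answer: H = -16*sqrt(65)/1235


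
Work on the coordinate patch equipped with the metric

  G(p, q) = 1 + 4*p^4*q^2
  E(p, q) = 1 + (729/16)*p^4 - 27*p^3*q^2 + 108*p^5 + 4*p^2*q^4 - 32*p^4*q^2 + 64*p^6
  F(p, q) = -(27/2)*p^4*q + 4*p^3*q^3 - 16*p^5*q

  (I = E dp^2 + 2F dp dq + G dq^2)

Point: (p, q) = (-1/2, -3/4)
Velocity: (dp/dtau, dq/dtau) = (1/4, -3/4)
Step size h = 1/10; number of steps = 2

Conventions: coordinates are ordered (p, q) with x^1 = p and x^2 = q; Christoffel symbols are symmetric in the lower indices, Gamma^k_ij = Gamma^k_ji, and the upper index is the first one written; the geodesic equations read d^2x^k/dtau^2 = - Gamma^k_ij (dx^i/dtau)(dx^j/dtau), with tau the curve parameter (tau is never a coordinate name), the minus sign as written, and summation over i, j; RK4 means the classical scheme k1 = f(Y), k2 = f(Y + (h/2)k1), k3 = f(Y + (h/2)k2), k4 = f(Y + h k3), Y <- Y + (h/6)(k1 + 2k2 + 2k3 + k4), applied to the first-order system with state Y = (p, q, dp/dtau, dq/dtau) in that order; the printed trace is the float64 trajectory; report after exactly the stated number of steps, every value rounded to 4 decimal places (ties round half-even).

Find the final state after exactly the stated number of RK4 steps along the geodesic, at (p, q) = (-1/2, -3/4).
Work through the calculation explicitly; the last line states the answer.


f(Y) = (dp/dtau, dq/dtau, -Gamma^p_ij Y'^i Y'^j, -Gamma^q_ij Y'^i Y'^j) with the Gammas evaluated at the stage position; h = 0.100000; intermediate values shown to 6 dp
step 0: p = -0.5000, q = -0.7500, dp/dtau = 0.2500, dq/dtau = -0.7500
step 1:
  k1: at (p, q) = (-0.500000, -0.750000), (dp/dtau, dq/dtau) = (0.250000, -0.750000); Gamma_ppp = -0.867052, Gamma_ppq = -0.693642, Gamma_pqq = -0.231214, Gamma_qpp = -0.260116, Gamma_qpq = -0.208092, Gamma_qqq = -0.069364; k1 = (0.250000, -0.750000, -0.075867, -0.022760)
  k2: at (p, q) = (-0.487500, -0.787500), (dp/dtau, dq/dtau) = (0.246207, -0.751138); Gamma_ppp = -0.975361, Gamma_ppq = -0.707234, Gamma_pqq = -0.218906, Gamma_qpp = -0.284785, Gamma_qpq = -0.206497, Gamma_qqq = -0.063916; k2 = (0.246207, -0.751138, -0.078952, -0.023052)
  k3: at (p, q) = (-0.487690, -0.787557), (dp/dtau, dq/dtau) = (0.246052, -0.751153); Gamma_ppp = -0.974428, Gamma_ppq = -0.707451, Gamma_pqq = -0.219042, Gamma_qpp = -0.284646, Gamma_qpq = -0.206657, Gamma_qqq = -0.063986; k3 = (0.246052, -0.751153, -0.078922, -0.023054)
  k4: at (p, q) = (-0.475395, -0.825115), (dp/dtau, dq/dtau) = (0.242108, -0.752305); Gamma_ppp = -1.080161, Gamma_ppq = -0.719520, Gamma_pqq = -0.207278, Gamma_qpp = -0.306746, Gamma_qpq = -0.204330, Gamma_qqq = -0.058863; k4 = (0.242108, -0.752305, -0.081479, -0.023138)
  Y <- Y + (h/6)(k1 + 2k2 + 2k3 + k4): p = -0.4754, q = -0.8251, dp/dtau = 0.2421, dq/dtau = -0.7523
step 2:
  k1: at (p, q) = (-0.475390, -0.825115), (dp/dtau, dq/dtau) = (0.242115, -0.752302); Gamma_ppp = -1.080187, Gamma_ppq = -0.719514, Gamma_pqq = -0.207274, Gamma_qpp = -0.306749, Gamma_qpq = -0.204326, Gamma_qqq = -0.058861; k1 = (0.242115, -0.752302, -0.081481, -0.023139)
  k2: at (p, q) = (-0.463284, -0.862730), (dp/dtau, dq/dtau) = (0.238041, -0.753459); Gamma_ppp = -1.183621, Gamma_ppq = -0.730126, Gamma_pqq = -0.196038, Gamma_qpp = -0.326407, Gamma_qpq = -0.201346, Gamma_qqq = -0.054061; k2 = (0.238041, -0.753459, -0.083543, -0.023039)
  k3: at (p, q) = (-0.463488, -0.862788), (dp/dtau, dq/dtau) = (0.237938, -0.753454); Gamma_ppp = -1.182670, Gamma_ppq = -0.730355, Gamma_pqq = -0.196172, Gamma_qpp = -0.326302, Gamma_qpq = -0.201507, Gamma_qqq = -0.054125; k3 = (0.237938, -0.753454, -0.083547, -0.023051)
  k4: at (p, q) = (-0.451596, -0.900460), (dp/dtau, dq/dtau) = (0.233760, -0.754607); Gamma_ppp = -1.283932, Gamma_ppq = -0.739610, Gamma_pqq = -0.185463, Gamma_qpp = -0.343668, Gamma_qpq = -0.197970, Gamma_qqq = -0.049643; k4 = (0.233760, -0.754607, -0.085162, -0.022795)
  Y <- Y + (h/6)(k1 + 2k2 + 2k3 + k4): p = -0.4516, q = -0.9005, dp/dtau = 0.2338, dq/dtau = -0.7546

Answer: p = -0.4516, q = -0.9005, dp/dtau = 0.2338, dq/dtau = -0.7546


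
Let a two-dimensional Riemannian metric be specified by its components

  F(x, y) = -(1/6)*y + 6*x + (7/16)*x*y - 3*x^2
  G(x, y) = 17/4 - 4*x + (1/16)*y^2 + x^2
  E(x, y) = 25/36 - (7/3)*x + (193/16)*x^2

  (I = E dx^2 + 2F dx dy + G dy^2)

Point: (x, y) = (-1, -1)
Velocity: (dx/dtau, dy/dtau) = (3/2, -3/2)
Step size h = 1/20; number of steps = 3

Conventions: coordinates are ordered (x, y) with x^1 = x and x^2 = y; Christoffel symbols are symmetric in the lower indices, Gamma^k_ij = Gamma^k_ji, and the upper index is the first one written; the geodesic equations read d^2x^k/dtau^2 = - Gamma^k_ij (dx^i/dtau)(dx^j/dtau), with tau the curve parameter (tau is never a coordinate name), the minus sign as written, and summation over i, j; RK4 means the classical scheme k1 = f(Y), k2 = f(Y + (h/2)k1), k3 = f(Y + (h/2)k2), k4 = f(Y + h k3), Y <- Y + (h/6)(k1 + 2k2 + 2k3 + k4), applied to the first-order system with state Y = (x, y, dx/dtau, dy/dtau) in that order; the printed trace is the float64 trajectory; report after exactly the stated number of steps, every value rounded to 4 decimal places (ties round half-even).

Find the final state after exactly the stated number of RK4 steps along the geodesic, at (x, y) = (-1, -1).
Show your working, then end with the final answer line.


f(Y) = (dx/dtau, dy/dtau, -Gamma^x_ij Y'^i Y'^j, -Gamma^y_ij Y'^i Y'^j) with the Gammas evaluated at the stage position; h = 0.050000; intermediate values shown to 6 dp
step 0: x = -1.0000, y = -1.0000, dx/dtau = 1.5000, dy/dtau = -1.5000
step 1:
  k1: at (x, y) = (-1.000000, -1.000000), (dx/dtau, dy/dtau) = (1.500000, -1.500000); Gamma_xxx = -0.372936, Gamma_xxy = -0.359625, Gamma_xyy = 0.311065, Gamma_yxx = 0.905384, Gamma_yxy = -0.646374, Gamma_yyy = 0.273735; k1 = (1.500000, -1.500000, -1.479104, -5.561697)
  k2: at (x, y) = (-0.962500, -1.037500), (dx/dtau, dy/dtau) = (1.463022, -1.639042); Gamma_xxx = -0.402318, Gamma_xxy = -0.360728, Gamma_xyy = 0.323094, Gamma_yxx = 0.893468, Gamma_yxy = -0.640914, Gamma_yyy = 0.275131; k2 = (1.463022, -1.639042, -1.736863, -5.725306)
  k3: at (x, y) = (-0.963424, -1.040976), (dx/dtau, dy/dtau) = (1.456578, -1.643133); Gamma_xxx = -0.402067, Gamma_xxy = -0.360313, Gamma_xyy = 0.322533, Gamma_yxx = 0.893175, Gamma_yxy = -0.640570, Gamma_yyy = 0.274736; k3 = (1.456578, -1.643133, -1.742479, -5.702952)
  k4: at (x, y) = (-0.927171, -1.082157), (dx/dtau, dy/dtau) = (1.412876, -1.785148); Gamma_xxx = -0.432528, Gamma_xxy = -0.360861, Gamma_xyy = 0.334796, Gamma_yxx = 0.881270, Gamma_yxy = -0.634514, Gamma_yyy = 0.275646; k4 = (1.412876, -1.785148, -2.023812, -5.838358)
  Y <- Y + (h/6)(k1 + 2k2 + 2k3 + k4): x = -0.9271, y = -1.0821, dx/dtau = 1.4128, dy/dtau = -1.7855
step 2:
  k1: at (x, y) = (-0.927066, -1.082079), (dx/dtau, dy/dtau) = (1.412820, -1.785471); Gamma_xxx = -0.432597, Gamma_xxy = -0.360880, Gamma_xyy = 0.334845, Gamma_yxx = 0.881261, Gamma_yxy = -0.634518, Gamma_yyy = 0.275665; k1 = (1.412820, -1.785471, -2.024639, -5.839051)
  k2: at (x, y) = (-0.891746, -1.126716), (dx/dtau, dy/dtau) = (1.362204, -1.931448); Gamma_xxx = -0.464360, Gamma_xxy = -0.360912, Gamma_xyy = 0.347515, Gamma_yxx = 0.869412, Gamma_yxy = -0.627896, Gamma_yyy = 0.276128; k2 = (1.362204, -1.931448, -2.333876, -5.947393)
  k3: at (x, y) = (-0.893011, -1.130365), (dx/dtau, dy/dtau) = (1.354473, -1.934156); Gamma_xxx = -0.463778, Gamma_xxy = -0.360444, Gamma_xyy = 0.346728, Gamma_yxx = 0.869169, Gamma_yxy = -0.627578, Gamma_yyy = 0.275676; k3 = (1.354473, -1.934156, -2.334804, -5.914080)
  k4: at (x, y) = (-0.859342, -1.178787), (dx/dtau, dy/dtau) = (1.296080, -2.081175); Gamma_xxx = -0.496212, Gamma_xxy = -0.359837, Gamma_xyy = 0.359406, Gamma_yxx = 0.857535, Gamma_yxy = -0.620451, Gamma_yyy = 0.275563; k4 = (1.296080, -2.081175, -2.664370, -5.981219)
  Y <- Y + (h/6)(k1 + 2k2 + 2k3 + k4): x = -0.8592, y = -1.1787, dx/dtau = 1.2959, dy/dtau = -2.0817
step 3:
  k1: at (x, y) = (-0.859214, -1.178728), (dx/dtau, dy/dtau) = (1.295934, -2.081665); Gamma_xxx = -0.496312, Gamma_xxy = -0.359857, Gamma_xyy = 0.359471, Gamma_yxx = 0.857521, Gamma_yxy = -0.620449, Gamma_yyy = 0.275583; k1 = (1.295934, -2.081665, -2.665748, -5.981917)
  k2: at (x, y) = (-0.826816, -1.230770), (dx/dtau, dy/dtau) = (1.229290, -2.231213); Gamma_xxx = -0.529682, Gamma_xxy = -0.358655, Gamma_xyy = 0.372351, Gamma_yxx = 0.846122, Gamma_yxy = -0.612841, Gamma_yyy = 0.274938; k2 = (1.229290, -2.231213, -3.020692, -6.009156)
  k3: at (x, y) = (-0.828482, -1.234508), (dx/dtau, dy/dtau) = (1.220416, -2.231894); Gamma_xxx = -0.528638, Gamma_xxy = -0.358145, Gamma_xyy = 0.371263, Gamma_yxx = 0.845931, Gamma_yxy = -0.612578, Gamma_yyy = 0.274436; k3 = (1.220416, -2.231894, -3.013088, -5.964134)
  k4: at (x, y) = (-0.798193, -1.290323), (dx/dtau, dy/dtau) = (1.145279, -2.379872); Gamma_xxx = -0.562022, Gamma_xxy = -0.356251, Gamma_xyy = 0.383782, Gamma_yxx = 0.834918, Gamma_yxy = -0.604612, Gamma_yyy = 0.273147; k4 = (1.145279, -2.379872, -3.378484, -5.938066)
  Y <- Y + (h/6)(k1 + 2k2 + 2k3 + k4): x = -0.7980, y = -1.2903, dx/dtau = 1.1450, dy/dtau = -2.3806

Answer: x = -0.7980, y = -1.2903, dx/dtau = 1.1450, dy/dtau = -2.3806


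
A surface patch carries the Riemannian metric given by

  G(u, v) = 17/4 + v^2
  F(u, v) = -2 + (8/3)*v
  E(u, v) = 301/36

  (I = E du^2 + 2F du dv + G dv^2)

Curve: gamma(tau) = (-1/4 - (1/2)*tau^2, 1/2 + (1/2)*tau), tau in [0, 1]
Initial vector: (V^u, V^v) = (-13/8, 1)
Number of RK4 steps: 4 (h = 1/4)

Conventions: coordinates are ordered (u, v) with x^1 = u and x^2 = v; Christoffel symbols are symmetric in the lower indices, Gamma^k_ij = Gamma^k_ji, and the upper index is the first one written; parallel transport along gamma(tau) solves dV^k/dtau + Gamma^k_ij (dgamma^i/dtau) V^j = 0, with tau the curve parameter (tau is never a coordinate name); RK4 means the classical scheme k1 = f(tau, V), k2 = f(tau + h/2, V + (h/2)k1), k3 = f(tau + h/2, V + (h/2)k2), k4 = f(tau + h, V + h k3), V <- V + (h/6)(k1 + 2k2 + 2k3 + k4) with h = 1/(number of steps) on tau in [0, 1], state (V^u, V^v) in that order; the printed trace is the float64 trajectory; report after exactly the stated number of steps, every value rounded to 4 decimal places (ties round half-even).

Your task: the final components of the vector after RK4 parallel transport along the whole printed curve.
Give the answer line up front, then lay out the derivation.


Answer: V^u = -1.7785, V^v = 0.9250

gamma'(tau) = (-tau, 1/2); f(tau, V)^k = -Gamma^k_ij(gamma(tau)) gamma'^i(tau) V^j; h = 1/4; intermediate values shown to 6 dp
curve data and Christoffel symbols at the stage parameters:
  tau = 0.000000: gamma = (-0.250000, 0.500000), gamma' = (0.000000, 0.500000); Gamma_uuu = 0.000000, Gamma_uuv = 0.000000, Gamma_uvv = 0.331715, Gamma_vuu = 0.000000, Gamma_vuv = 0.000000, Gamma_vvv = 0.160254
  tau = 0.125000: gamma = (-0.257812, 0.562500), gamma' = (-0.125000, 0.500000); Gamma_uuu = 0.000000, Gamma_uuv = 0.000000, Gamma_uvv = 0.328454, Gamma_vuu = 0.000000, Gamma_vuv = 0.000000, Gamma_vvv = 0.159146
  tau = 0.250000: gamma = (-0.281250, 0.625000), gamma' = (-0.250000, 0.500000); Gamma_uuu = 0.000000, Gamma_uuv = 0.000000, Gamma_uvv = 0.325238, Gamma_vuu = 0.000000, Gamma_vuv = 0.000000, Gamma_vvv = 0.158042
  tau = 0.375000: gamma = (-0.320312, 0.687500), gamma' = (-0.375000, 0.500000); Gamma_uuu = 0.000000, Gamma_uuv = 0.000000, Gamma_uvv = 0.322065, Gamma_vuu = 0.000000, Gamma_vuv = 0.000000, Gamma_vvv = 0.156941
  tau = 0.500000: gamma = (-0.375000, 0.750000), gamma' = (-0.500000, 0.500000); Gamma_uuu = 0.000000, Gamma_uuv = 0.000000, Gamma_uvv = 0.318937, Gamma_vuu = 0.000000, Gamma_vuv = 0.000000, Gamma_vvv = 0.155844
  tau = 0.625000: gamma = (-0.445312, 0.812500), gamma' = (-0.625000, 0.500000); Gamma_uuu = 0.000000, Gamma_uuv = 0.000000, Gamma_uvv = 0.315852, Gamma_vuu = 0.000000, Gamma_vuv = 0.000000, Gamma_vvv = 0.154752
  tau = 0.750000: gamma = (-0.531250, 0.875000), gamma' = (-0.750000, 0.500000); Gamma_uuu = 0.000000, Gamma_uuv = 0.000000, Gamma_uvv = 0.312811, Gamma_vuu = 0.000000, Gamma_vuv = 0.000000, Gamma_vvv = 0.153666
  tau = 0.875000: gamma = (-0.632812, 0.937500), gamma' = (-0.875000, 0.500000); Gamma_uuu = 0.000000, Gamma_uuv = 0.000000, Gamma_uvv = 0.309812, Gamma_vuu = 0.000000, Gamma_vuv = 0.000000, Gamma_vvv = 0.152585
  tau = 1.000000: gamma = (-0.750000, 1.000000), gamma' = (-1.000000, 0.500000); Gamma_uuu = 0.000000, Gamma_uuv = 0.000000, Gamma_uvv = 0.306856, Gamma_vuu = 0.000000, Gamma_vuv = 0.000000, Gamma_vvv = 0.151510
step 0: V^u = -1.6250, V^v = 1.0000
step 1: k1 = (-0.165857, -0.080127), k2 = (-0.162582, -0.078776), k3 = (-0.162610, -0.078790), k4 = (-0.159416, -0.077464); V <- V + (h/6)(k1 + 2k2 + 2k3 + k4): V^u = -1.6657, V^v = 0.9803
step 2: k1 = (-0.159416, -0.077464), k2 = (-0.156302, -0.076165), k3 = (-0.156328, -0.076178), k4 = (-0.153290, -0.074903); V <- V + (h/6)(k1 + 2k2 + 2k3 + k4): V^u = -1.7047, V^v = 0.9613
step 3: k1 = (-0.153291, -0.074903), k2 = (-0.150329, -0.073654), k3 = (-0.150354, -0.073666), k4 = (-0.147466, -0.072441); V <- V + (h/6)(k1 + 2k2 + 2k3 + k4): V^u = -1.7423, V^v = 0.9428
step 4: k1 = (-0.147466, -0.072441), k2 = (-0.144649, -0.071241), k3 = (-0.144673, -0.071252), k4 = (-0.141926, -0.070076); V <- V + (h/6)(k1 + 2k2 + 2k3 + k4): V^u = -1.7785, V^v = 0.9250


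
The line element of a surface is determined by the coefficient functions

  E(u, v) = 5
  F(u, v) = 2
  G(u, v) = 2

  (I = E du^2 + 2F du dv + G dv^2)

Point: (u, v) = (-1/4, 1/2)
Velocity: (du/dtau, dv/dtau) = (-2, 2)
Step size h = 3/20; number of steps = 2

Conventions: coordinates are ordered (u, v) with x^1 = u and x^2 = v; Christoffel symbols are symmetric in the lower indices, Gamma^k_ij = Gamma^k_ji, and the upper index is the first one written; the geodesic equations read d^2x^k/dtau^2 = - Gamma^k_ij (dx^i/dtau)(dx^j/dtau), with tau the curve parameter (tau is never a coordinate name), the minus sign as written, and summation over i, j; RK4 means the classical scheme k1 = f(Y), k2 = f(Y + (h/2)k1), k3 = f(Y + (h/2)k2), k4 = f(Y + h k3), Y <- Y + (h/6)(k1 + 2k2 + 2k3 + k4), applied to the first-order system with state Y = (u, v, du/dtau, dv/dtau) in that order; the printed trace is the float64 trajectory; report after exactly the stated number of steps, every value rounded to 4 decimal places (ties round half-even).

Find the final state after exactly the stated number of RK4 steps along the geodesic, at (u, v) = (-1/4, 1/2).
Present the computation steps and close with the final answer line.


f(Y) = (du/dtau, dv/dtau, -Gamma^u_ij Y'^i Y'^j, -Gamma^v_ij Y'^i Y'^j) with the Gammas evaluated at the stage position; h = 0.150000; intermediate values shown to 6 dp
step 0: u = -0.2500, v = 0.5000, du/dtau = -2.0000, dv/dtau = 2.0000
step 1:
  k1: at (u, v) = (-0.250000, 0.500000), (du/dtau, dv/dtau) = (-2.000000, 2.000000); Gamma_uuu = 0.000000, Gamma_uuv = 0.000000, Gamma_uvv = 0.000000, Gamma_vuu = 0.000000, Gamma_vuv = 0.000000, Gamma_vvv = 0.000000; k1 = (-2.000000, 2.000000, 0.000000, 0.000000)
  k2: at (u, v) = (-0.400000, 0.650000), (du/dtau, dv/dtau) = (-2.000000, 2.000000); Gamma_uuu = 0.000000, Gamma_uuv = 0.000000, Gamma_uvv = 0.000000, Gamma_vuu = 0.000000, Gamma_vuv = 0.000000, Gamma_vvv = 0.000000; k2 = (-2.000000, 2.000000, 0.000000, 0.000000)
  k3: at (u, v) = (-0.400000, 0.650000), (du/dtau, dv/dtau) = (-2.000000, 2.000000); Gamma_uuu = 0.000000, Gamma_uuv = 0.000000, Gamma_uvv = 0.000000, Gamma_vuu = 0.000000, Gamma_vuv = 0.000000, Gamma_vvv = 0.000000; k3 = (-2.000000, 2.000000, 0.000000, 0.000000)
  k4: at (u, v) = (-0.550000, 0.800000), (du/dtau, dv/dtau) = (-2.000000, 2.000000); Gamma_uuu = 0.000000, Gamma_uuv = 0.000000, Gamma_uvv = 0.000000, Gamma_vuu = 0.000000, Gamma_vuv = 0.000000, Gamma_vvv = 0.000000; k4 = (-2.000000, 2.000000, 0.000000, 0.000000)
  Y <- Y + (h/6)(k1 + 2k2 + 2k3 + k4): u = -0.5500, v = 0.8000, du/dtau = -2.0000, dv/dtau = 2.0000
step 2:
  k1: at (u, v) = (-0.550000, 0.800000), (du/dtau, dv/dtau) = (-2.000000, 2.000000); Gamma_uuu = 0.000000, Gamma_uuv = 0.000000, Gamma_uvv = 0.000000, Gamma_vuu = 0.000000, Gamma_vuv = 0.000000, Gamma_vvv = 0.000000; k1 = (-2.000000, 2.000000, 0.000000, 0.000000)
  k2: at (u, v) = (-0.700000, 0.950000), (du/dtau, dv/dtau) = (-2.000000, 2.000000); Gamma_uuu = 0.000000, Gamma_uuv = 0.000000, Gamma_uvv = 0.000000, Gamma_vuu = 0.000000, Gamma_vuv = 0.000000, Gamma_vvv = 0.000000; k2 = (-2.000000, 2.000000, 0.000000, 0.000000)
  k3: at (u, v) = (-0.700000, 0.950000), (du/dtau, dv/dtau) = (-2.000000, 2.000000); Gamma_uuu = 0.000000, Gamma_uuv = 0.000000, Gamma_uvv = 0.000000, Gamma_vuu = 0.000000, Gamma_vuv = 0.000000, Gamma_vvv = 0.000000; k3 = (-2.000000, 2.000000, 0.000000, 0.000000)
  k4: at (u, v) = (-0.850000, 1.100000), (du/dtau, dv/dtau) = (-2.000000, 2.000000); Gamma_uuu = 0.000000, Gamma_uuv = 0.000000, Gamma_uvv = 0.000000, Gamma_vuu = 0.000000, Gamma_vuv = 0.000000, Gamma_vvv = 0.000000; k4 = (-2.000000, 2.000000, 0.000000, 0.000000)
  Y <- Y + (h/6)(k1 + 2k2 + 2k3 + k4): u = -0.8500, v = 1.1000, du/dtau = -2.0000, dv/dtau = 2.0000

Answer: u = -0.8500, v = 1.1000, du/dtau = -2.0000, dv/dtau = 2.0000


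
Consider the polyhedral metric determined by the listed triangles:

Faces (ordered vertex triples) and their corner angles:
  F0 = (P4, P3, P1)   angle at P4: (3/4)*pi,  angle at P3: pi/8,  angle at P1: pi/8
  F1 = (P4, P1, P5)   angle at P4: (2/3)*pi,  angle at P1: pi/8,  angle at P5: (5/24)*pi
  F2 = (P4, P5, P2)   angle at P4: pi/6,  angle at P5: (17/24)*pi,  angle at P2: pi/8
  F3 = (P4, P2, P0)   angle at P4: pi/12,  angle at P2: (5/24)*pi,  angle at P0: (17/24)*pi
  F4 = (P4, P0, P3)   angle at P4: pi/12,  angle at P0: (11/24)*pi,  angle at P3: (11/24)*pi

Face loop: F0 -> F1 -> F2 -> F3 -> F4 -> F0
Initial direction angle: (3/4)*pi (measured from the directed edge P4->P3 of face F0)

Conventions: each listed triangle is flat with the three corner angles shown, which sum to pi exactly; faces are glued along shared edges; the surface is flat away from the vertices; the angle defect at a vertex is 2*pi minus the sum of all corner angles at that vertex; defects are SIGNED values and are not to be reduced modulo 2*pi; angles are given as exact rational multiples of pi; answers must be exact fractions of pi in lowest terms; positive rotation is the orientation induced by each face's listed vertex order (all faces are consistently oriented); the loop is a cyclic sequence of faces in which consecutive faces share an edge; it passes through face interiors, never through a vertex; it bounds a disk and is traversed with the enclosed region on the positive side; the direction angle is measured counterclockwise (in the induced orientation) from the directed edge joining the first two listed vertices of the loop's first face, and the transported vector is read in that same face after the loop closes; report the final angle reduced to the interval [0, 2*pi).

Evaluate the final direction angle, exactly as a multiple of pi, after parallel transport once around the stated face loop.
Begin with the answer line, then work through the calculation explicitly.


Answer: final direction angle = pi

enclosed vertex P4: corner angles sum to (7/4)*pi, defect = 2*pi - (7/4)*pi = pi/4
the final direction is the initial angle plus the enclosed defects, taken mod 2*pi in the induced orientation
final angle = (3/4)*pi + pi/4 = pi (mod 2*pi)


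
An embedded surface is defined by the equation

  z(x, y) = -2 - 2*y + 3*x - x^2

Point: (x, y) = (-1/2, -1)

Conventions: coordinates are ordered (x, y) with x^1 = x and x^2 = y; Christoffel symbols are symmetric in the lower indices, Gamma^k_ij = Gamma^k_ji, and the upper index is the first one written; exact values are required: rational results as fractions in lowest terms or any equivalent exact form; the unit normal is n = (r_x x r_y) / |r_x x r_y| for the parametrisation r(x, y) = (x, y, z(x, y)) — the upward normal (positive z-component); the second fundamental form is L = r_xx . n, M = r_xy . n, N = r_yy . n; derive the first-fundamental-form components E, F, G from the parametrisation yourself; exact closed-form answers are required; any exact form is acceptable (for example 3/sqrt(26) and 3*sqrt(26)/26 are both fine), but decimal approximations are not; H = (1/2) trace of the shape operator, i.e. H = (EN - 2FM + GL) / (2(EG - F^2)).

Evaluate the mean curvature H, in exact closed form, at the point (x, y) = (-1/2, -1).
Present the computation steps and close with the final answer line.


z_x = 4, z_y = -2, z_xx = -2, z_xy = 0, z_yy = 0
E = 17, F = -8, G = 5; answer radicand W^2 = 21
unnormalised second-form numerators: l = -2, m = 0, n = 0; L = l/sqrt(21), and similarly M = m/sqrt(W^2), N = n/sqrt(W^2)
H = (E*n - 2*F*m + G*l) / (2*(EG - F^2)*sqrt(W^2)); E*n - 2*F*m + G*l = -10, EG - F^2 = 21, so H = (-5/21)/sqrt(21)

Answer: H = -5*sqrt(21)/441


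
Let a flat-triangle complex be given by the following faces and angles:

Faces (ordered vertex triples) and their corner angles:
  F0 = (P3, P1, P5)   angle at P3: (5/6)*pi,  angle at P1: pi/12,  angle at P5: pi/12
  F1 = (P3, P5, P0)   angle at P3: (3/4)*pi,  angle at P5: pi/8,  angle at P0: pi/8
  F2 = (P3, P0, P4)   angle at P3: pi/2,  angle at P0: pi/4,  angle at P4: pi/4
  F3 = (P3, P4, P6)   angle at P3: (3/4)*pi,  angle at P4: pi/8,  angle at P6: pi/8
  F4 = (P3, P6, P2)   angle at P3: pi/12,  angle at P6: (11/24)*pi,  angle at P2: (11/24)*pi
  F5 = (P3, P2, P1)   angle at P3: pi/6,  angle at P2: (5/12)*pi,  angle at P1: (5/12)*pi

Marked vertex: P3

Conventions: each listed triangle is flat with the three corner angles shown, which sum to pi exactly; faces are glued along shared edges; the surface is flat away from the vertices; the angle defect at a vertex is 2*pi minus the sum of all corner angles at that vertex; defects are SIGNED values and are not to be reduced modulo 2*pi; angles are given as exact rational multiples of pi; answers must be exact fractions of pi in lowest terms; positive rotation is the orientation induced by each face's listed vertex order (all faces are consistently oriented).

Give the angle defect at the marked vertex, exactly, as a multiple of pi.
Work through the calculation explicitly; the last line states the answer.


Sum of corner angles at P3: (37/12)*pi
defect = 2*pi - (37/12)*pi

Answer: defect(P3) = (-13/12)*pi


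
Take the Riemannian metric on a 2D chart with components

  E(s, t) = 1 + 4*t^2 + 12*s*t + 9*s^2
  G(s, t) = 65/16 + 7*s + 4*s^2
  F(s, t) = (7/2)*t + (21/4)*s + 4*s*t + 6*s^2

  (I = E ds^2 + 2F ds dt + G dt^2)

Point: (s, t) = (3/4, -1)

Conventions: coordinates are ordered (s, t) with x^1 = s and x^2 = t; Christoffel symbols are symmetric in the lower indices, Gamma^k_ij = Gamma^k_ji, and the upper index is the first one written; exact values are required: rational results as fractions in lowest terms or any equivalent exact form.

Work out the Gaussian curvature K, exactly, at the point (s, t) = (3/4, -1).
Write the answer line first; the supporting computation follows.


Answer: K = -256/8649

E = 17/16, F = 13/16, G = 185/16, EG - F^2 = 93/8 at the point
E_s = 3/2, E_t = 1, F_s = 41/4, F_t = 13/2, G_s = 13, G_t = 0
E_tt = 8, F_st = 4, G_ss = 8
Brioschi: K = (det M1 - det M2) / (EG - F^2)^2 with the standard first/second-derivative matrices M1, M2.
M1 = [[-E_tt/2 + F_st - G_ss/2, E_s/2, F_s - E_t/2], [F_t - G_s/2, E, F], [G_t/2, F, G]] = [[-4, 3/4, 39/4], [0, 17/16, 13/16], [0, 13/16, 185/16]]; det M1 = -93/2
M2 = [[0, E_t/2, G_s/2], [E_t/2, E, F], [G_s/2, F, G]] = [[0, 1/2, 13/2], [1/2, 17/16, 13/16], [13/2, 13/16, 185/16]]; det M2 = -85/2
det M1 - det M2 = -4; K = -4 / (93/8)^2 = -256/8649


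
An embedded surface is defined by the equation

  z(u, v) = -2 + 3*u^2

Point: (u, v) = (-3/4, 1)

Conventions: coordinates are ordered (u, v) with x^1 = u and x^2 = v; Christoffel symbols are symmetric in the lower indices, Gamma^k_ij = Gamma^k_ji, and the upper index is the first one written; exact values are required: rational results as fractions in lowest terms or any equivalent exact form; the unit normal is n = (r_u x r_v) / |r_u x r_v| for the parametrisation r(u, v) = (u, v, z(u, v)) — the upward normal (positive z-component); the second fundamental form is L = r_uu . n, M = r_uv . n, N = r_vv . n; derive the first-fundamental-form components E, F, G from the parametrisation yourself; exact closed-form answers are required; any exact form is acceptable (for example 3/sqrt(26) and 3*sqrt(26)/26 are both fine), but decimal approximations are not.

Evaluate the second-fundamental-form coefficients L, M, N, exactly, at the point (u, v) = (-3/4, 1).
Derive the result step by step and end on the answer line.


z_u = -9/2, z_v = 0, z_uu = 6, z_uv = 0, z_vv = 0
E = 85/4, F = 0, G = 1; answer radicand W^2 = 85/4
unnormalised second-form numerators: l = 6, m = 0, n = 0; L = l/sqrt(85/4), and similarly M = m/sqrt(W^2), N = n/sqrt(W^2)

Answer: L = 12*sqrt(85)/85, M = 0, N = 0


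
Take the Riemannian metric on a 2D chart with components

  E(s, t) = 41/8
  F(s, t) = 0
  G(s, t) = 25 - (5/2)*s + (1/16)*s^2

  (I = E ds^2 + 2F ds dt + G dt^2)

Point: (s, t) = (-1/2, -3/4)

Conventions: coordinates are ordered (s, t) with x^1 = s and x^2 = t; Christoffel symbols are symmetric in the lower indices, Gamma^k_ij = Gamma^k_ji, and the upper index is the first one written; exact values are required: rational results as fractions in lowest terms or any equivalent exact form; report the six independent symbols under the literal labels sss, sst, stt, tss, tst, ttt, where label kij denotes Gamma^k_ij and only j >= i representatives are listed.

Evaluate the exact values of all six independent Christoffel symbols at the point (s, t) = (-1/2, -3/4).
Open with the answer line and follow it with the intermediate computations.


Answer: Gamma_sss = 0, Gamma_sst = 0, Gamma_stt = 1/4, Gamma_tss = 0, Gamma_tst = -2/41, Gamma_ttt = 0

E = 41/8, F = 0, G = 1681/64 at the point
E_s = 0, E_t = 0, F_s = 0, F_t = 0, G_s = -41/16, G_t = 0
EG - F^2 = 68921/512;  g^inv = (512/68921) * [[1681/64, 0], [0, 41/8]]
first-kind symbols [ij,l] = (1/2)(d_i g_jl + d_j g_il - d_l g_ij): [ss,s] = E_s/2 = 0, [ss,t] = F_s - E_t/2 = 0, [st,s] = E_t/2 = 0, [st,t] = G_s/2 = -41/32, [tt,s] = F_t - G_s/2 = 41/32, [tt,t] = G_t/2 = 0
Gamma^s_ij = (G*[ij,s] - F*[ij,t])/(EG - F^2), Gamma^t_ij = (E*[ij,t] - F*[ij,s])/(EG - F^2)


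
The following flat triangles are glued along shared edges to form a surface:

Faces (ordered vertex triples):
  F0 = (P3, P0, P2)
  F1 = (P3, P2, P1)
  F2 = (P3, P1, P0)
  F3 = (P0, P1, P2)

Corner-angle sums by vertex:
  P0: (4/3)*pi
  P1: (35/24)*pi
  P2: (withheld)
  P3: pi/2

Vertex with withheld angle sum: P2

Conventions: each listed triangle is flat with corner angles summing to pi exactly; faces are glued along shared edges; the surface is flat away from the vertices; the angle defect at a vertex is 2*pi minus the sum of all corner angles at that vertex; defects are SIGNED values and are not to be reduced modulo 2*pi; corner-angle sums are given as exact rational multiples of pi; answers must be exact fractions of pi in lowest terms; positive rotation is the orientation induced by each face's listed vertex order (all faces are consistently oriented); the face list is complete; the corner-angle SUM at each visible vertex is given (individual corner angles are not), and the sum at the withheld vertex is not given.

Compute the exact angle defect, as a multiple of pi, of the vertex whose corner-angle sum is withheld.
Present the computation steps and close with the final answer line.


V = 4, E = 6, F = 4; chi = V - E + F = 2
Gauss-Bonnet: total defect = 2*pi*chi = 4*pi; visible defects sum to (65/24)*pi

Answer: defect(P2) = (31/24)*pi


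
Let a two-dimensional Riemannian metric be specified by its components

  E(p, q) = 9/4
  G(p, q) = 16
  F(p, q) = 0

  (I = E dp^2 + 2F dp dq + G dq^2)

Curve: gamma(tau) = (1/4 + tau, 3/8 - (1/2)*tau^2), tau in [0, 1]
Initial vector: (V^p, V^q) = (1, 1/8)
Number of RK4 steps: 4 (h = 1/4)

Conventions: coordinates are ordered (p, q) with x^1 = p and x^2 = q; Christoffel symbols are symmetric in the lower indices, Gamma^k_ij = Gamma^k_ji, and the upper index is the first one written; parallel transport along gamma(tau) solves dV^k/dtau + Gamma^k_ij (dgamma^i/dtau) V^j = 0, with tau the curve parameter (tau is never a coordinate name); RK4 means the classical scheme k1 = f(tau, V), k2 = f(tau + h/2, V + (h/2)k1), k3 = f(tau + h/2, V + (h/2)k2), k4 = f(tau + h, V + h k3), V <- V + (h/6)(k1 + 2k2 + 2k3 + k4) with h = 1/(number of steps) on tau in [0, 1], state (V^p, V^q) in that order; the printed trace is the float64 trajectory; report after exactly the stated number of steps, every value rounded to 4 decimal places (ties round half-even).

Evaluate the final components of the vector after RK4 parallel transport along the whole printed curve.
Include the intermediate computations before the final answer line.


gamma'(tau) = (1, -tau); f(tau, V)^k = -Gamma^k_ij(gamma(tau)) gamma'^i(tau) V^j; h = 1/4; intermediate values shown to 6 dp
curve data and Christoffel symbols at the stage parameters:
  tau = 0.000000: gamma = (0.250000, 0.375000), gamma' = (1.000000, 0.000000); Gamma_ppp = 0.000000, Gamma_ppq = 0.000000, Gamma_pqq = 0.000000, Gamma_qpp = 0.000000, Gamma_qpq = 0.000000, Gamma_qqq = 0.000000
  tau = 0.125000: gamma = (0.375000, 0.367188), gamma' = (1.000000, -0.125000); Gamma_ppp = 0.000000, Gamma_ppq = 0.000000, Gamma_pqq = 0.000000, Gamma_qpp = 0.000000, Gamma_qpq = 0.000000, Gamma_qqq = 0.000000
  tau = 0.250000: gamma = (0.500000, 0.343750), gamma' = (1.000000, -0.250000); Gamma_ppp = 0.000000, Gamma_ppq = 0.000000, Gamma_pqq = 0.000000, Gamma_qpp = 0.000000, Gamma_qpq = 0.000000, Gamma_qqq = 0.000000
  tau = 0.375000: gamma = (0.625000, 0.304688), gamma' = (1.000000, -0.375000); Gamma_ppp = 0.000000, Gamma_ppq = 0.000000, Gamma_pqq = 0.000000, Gamma_qpp = 0.000000, Gamma_qpq = 0.000000, Gamma_qqq = 0.000000
  tau = 0.500000: gamma = (0.750000, 0.250000), gamma' = (1.000000, -0.500000); Gamma_ppp = 0.000000, Gamma_ppq = 0.000000, Gamma_pqq = 0.000000, Gamma_qpp = 0.000000, Gamma_qpq = 0.000000, Gamma_qqq = 0.000000
  tau = 0.625000: gamma = (0.875000, 0.179688), gamma' = (1.000000, -0.625000); Gamma_ppp = 0.000000, Gamma_ppq = 0.000000, Gamma_pqq = 0.000000, Gamma_qpp = 0.000000, Gamma_qpq = 0.000000, Gamma_qqq = 0.000000
  tau = 0.750000: gamma = (1.000000, 0.093750), gamma' = (1.000000, -0.750000); Gamma_ppp = 0.000000, Gamma_ppq = 0.000000, Gamma_pqq = 0.000000, Gamma_qpp = 0.000000, Gamma_qpq = 0.000000, Gamma_qqq = 0.000000
  tau = 0.875000: gamma = (1.125000, -0.007812), gamma' = (1.000000, -0.875000); Gamma_ppp = 0.000000, Gamma_ppq = 0.000000, Gamma_pqq = 0.000000, Gamma_qpp = 0.000000, Gamma_qpq = 0.000000, Gamma_qqq = 0.000000
  tau = 1.000000: gamma = (1.250000, -0.125000), gamma' = (1.000000, -1.000000); Gamma_ppp = 0.000000, Gamma_ppq = 0.000000, Gamma_pqq = 0.000000, Gamma_qpp = 0.000000, Gamma_qpq = 0.000000, Gamma_qqq = 0.000000
step 0: V^p = 1.0000, V^q = 0.1250
step 1: k1 = (0.000000, 0.000000), k2 = (0.000000, 0.000000), k3 = (0.000000, 0.000000), k4 = (0.000000, 0.000000); V <- V + (h/6)(k1 + 2k2 + 2k3 + k4): V^p = 1.0000, V^q = 0.1250
step 2: k1 = (0.000000, 0.000000), k2 = (0.000000, 0.000000), k3 = (0.000000, 0.000000), k4 = (0.000000, 0.000000); V <- V + (h/6)(k1 + 2k2 + 2k3 + k4): V^p = 1.0000, V^q = 0.1250
step 3: k1 = (0.000000, 0.000000), k2 = (0.000000, 0.000000), k3 = (0.000000, 0.000000), k4 = (0.000000, 0.000000); V <- V + (h/6)(k1 + 2k2 + 2k3 + k4): V^p = 1.0000, V^q = 0.1250
step 4: k1 = (0.000000, 0.000000), k2 = (0.000000, 0.000000), k3 = (0.000000, 0.000000), k4 = (0.000000, 0.000000); V <- V + (h/6)(k1 + 2k2 + 2k3 + k4): V^p = 1.0000, V^q = 0.1250

Answer: V^p = 1.0000, V^q = 0.1250


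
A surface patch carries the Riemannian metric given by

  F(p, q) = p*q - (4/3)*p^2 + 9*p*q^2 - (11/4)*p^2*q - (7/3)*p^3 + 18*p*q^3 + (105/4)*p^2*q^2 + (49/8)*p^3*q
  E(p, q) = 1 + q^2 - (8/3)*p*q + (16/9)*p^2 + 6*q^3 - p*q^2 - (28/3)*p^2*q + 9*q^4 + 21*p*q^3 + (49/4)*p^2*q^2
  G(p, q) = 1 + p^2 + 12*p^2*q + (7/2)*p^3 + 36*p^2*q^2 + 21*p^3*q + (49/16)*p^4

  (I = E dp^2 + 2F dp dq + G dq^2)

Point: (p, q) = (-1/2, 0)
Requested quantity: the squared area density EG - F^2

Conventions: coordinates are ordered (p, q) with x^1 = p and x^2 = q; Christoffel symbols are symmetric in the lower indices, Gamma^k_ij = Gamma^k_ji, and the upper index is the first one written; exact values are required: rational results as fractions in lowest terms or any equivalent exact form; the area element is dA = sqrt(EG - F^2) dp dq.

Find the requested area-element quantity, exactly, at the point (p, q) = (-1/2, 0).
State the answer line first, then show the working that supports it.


Answer: EG - F^2 = 3337/2304

E = 13/9, F = -1/24, G = 257/256; EG - F^2 = 3337/2304


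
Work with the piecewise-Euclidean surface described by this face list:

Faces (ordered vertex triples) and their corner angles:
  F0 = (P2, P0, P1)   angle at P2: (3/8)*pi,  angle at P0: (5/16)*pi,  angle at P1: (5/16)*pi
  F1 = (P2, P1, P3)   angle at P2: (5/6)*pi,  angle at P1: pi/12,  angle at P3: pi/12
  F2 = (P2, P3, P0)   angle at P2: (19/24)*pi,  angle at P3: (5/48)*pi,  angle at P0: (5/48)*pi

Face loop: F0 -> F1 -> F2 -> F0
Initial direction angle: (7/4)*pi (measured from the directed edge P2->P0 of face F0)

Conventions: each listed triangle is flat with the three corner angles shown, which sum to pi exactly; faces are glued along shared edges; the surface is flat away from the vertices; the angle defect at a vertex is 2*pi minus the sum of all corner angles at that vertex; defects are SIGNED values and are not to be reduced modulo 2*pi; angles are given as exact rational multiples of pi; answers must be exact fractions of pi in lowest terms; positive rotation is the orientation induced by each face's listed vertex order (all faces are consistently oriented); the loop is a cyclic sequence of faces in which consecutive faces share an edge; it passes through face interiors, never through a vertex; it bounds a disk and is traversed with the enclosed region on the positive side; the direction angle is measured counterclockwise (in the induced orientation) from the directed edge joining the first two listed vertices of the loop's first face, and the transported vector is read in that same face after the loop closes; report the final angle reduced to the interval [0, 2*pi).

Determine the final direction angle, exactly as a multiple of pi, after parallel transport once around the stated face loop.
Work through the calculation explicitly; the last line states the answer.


enclosed vertex P2: corner angles sum to 2*pi, defect = 2*pi - 2*pi = 0
summing the enclosed defects onto the initial angle, mod 2*pi in the induced orientation:
final angle = (7/4)*pi + 0 = (7/4)*pi (mod 2*pi)

Answer: final direction angle = (7/4)*pi


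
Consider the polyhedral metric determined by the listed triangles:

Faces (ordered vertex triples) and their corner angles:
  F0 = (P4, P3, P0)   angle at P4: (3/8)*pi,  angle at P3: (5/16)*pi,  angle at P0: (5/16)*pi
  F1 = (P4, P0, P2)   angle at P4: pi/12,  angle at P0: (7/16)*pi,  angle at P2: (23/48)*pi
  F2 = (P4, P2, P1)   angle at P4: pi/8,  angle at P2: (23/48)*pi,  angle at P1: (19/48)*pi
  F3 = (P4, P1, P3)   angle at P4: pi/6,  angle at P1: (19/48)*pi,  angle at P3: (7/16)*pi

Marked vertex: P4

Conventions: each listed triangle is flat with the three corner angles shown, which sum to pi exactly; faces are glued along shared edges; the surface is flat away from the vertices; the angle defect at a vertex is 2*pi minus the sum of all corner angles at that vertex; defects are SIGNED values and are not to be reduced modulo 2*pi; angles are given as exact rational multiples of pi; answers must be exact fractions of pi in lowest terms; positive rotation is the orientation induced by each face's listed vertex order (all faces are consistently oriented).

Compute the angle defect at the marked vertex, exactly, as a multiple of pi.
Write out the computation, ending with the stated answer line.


Sum of corner angles at P4: (3/4)*pi
defect = 2*pi - (3/4)*pi

Answer: defect(P4) = (5/4)*pi


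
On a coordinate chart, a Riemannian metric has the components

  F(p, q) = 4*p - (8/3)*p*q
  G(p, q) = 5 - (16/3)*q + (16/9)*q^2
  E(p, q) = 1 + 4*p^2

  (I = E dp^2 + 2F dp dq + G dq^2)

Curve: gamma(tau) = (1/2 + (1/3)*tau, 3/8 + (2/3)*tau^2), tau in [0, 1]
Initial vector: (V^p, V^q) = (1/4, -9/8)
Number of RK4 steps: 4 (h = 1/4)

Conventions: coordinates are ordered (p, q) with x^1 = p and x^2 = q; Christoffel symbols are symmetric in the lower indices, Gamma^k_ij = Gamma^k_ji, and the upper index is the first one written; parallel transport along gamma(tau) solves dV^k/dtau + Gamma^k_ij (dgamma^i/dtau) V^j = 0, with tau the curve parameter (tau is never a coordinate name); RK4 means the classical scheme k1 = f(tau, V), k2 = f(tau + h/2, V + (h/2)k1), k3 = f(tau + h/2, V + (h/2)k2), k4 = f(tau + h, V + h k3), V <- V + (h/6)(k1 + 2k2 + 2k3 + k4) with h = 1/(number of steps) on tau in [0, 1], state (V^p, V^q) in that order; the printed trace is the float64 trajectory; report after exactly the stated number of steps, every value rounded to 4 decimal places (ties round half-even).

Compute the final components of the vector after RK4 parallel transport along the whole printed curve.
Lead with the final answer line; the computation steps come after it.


Answer: V^p = -0.1649, V^q = -1.4307

gamma'(tau) = (1/3, (4/3)*tau); f(tau, V)^k = -Gamma^k_ij(gamma(tau)) gamma'^i(tau) V^j; h = 1/4; intermediate values shown to 6 dp
curve data and Christoffel symbols at the stage parameters:
  tau = 0.000000: gamma = (0.500000, 0.375000), gamma' = (0.333333, 0.000000); Gamma_ppp = 0.470588, Gamma_ppq = 0.000000, Gamma_pqq = -0.313725, Gamma_qpp = 0.705882, Gamma_qpq = 0.000000, Gamma_qqq = -0.470588
  tau = 0.125000: gamma = (0.541667, 0.385417), gamma' = (0.333333, 0.166667); Gamma_ppp = 0.494431, Gamma_ppq = 0.000000, Gamma_pqq = -0.329621, Gamma_qpp = 0.678259, Gamma_qpq = 0.000000, Gamma_qqq = -0.452172
  tau = 0.250000: gamma = (0.583333, 0.416667), gamma' = (0.333333, 0.333333); Gamma_ppp = 0.524636, Gamma_ppq = 0.000000, Gamma_pqq = -0.349757, Gamma_qpp = 0.649549, Gamma_qpq = 0.000000, Gamma_qqq = -0.433033
  tau = 0.375000: gamma = (0.625000, 0.468750), gamma' = (0.333333, 0.500000); Gamma_ppp = 0.561404, Gamma_ppq = 0.000000, Gamma_pqq = -0.374269, Gamma_qpp = 0.617544, Gamma_qpq = 0.000000, Gamma_qqq = -0.411696
  tau = 0.500000: gamma = (0.666667, 0.541667), gamma' = (0.333333, 0.666667); Gamma_ppp = 0.604619, Gamma_ppq = 0.000000, Gamma_pqq = -0.403079, Gamma_qpp = 0.579426, Gamma_qpq = 0.000000, Gamma_qqq = -0.386284
  tau = 0.625000: gamma = (0.708333, 0.635417), gamma' = (0.333333, 0.833333); Gamma_ppp = 0.653468, Gamma_ppq = 0.000000, Gamma_pqq = -0.435645, Gamma_qpp = 0.531744, Gamma_qpq = 0.000000, Gamma_qqq = -0.354496
  tau = 0.750000: gamma = (0.750000, 0.750000), gamma' = (0.333333, 1.000000); Gamma_ppp = 0.705882, Gamma_ppq = 0.000000, Gamma_pqq = -0.470588, Gamma_qpp = 0.470588, Gamma_qpq = 0.000000, Gamma_qqq = -0.313725
  tau = 0.875000: gamma = (0.791667, 0.885417), gamma' = (0.333333, 1.166667); Gamma_ppp = 0.757860, Gamma_ppq = 0.000000, Gamma_pqq = -0.505240, Gamma_qpp = 0.392226, Gamma_qpq = 0.000000, Gamma_qqq = -0.261484
  tau = 1.000000: gamma = (0.833333, 1.041667), gamma' = (0.333333, 1.333333); Gamma_ppp = 0.802974, Gamma_ppq = 0.000000, Gamma_pqq = -0.535316, Gamma_qpp = 0.294424, Gamma_qpq = 0.000000, Gamma_qqq = -0.196283
step 0: V^p = 0.2500, V^q = -1.1250
step 1: k1 = (-0.039216, -0.058824), k2 = (-0.102603, -0.140750), k3 = (-0.101859, -0.139730), k4 = (-0.174498, -0.216045); V <- V + (h/6)(k1 + 2k2 + 2k3 + k4): V^p = 0.2241, V^q = -1.1598
step 2: k1 = (-0.174402, -0.215926), k2 = (-0.259944, -0.285938), k3 = (-0.259580, -0.285538), k4 = (-0.362928, -0.347806); V <- V + (h/6)(k1 + 2k2 + 2k3 + k4): V^p = 0.1584, V^q = -1.2309
step 3: k1 = (-0.362696, -0.347583), k2 = (-0.487272, -0.396506), k3 = (-0.486100, -0.395552), k4 = (-0.634471, -0.422981); V <- V + (h/6)(k1 + 2k2 + 2k3 + k4): V^p = 0.0357, V^q = -1.3290
step 4: k1 = (-0.633838, -0.422559), k2 = (-0.803545, -0.415870), k3 = (-0.797693, -0.412841), k4 = (-0.978463, -0.358770); V <- V + (h/6)(k1 + 2k2 + 2k3 + k4): V^p = -0.1649, V^q = -1.4307
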